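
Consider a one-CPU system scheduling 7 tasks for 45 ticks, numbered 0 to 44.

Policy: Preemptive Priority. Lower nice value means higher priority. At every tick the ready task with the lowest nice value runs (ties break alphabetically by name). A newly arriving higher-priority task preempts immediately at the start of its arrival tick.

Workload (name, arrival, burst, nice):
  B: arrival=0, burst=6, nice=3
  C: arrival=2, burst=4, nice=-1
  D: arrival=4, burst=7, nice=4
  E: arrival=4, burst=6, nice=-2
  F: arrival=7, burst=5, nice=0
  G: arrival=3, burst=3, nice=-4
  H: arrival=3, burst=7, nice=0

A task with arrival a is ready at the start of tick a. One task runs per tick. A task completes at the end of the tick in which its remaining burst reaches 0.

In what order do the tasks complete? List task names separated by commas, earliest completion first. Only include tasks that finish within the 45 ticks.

completion order = G, E, C, F, H, B, D

t=0: ready={B} → run B
t=1: ready={B} → run B
t=2: ready={B,C} → run C
t=3: ready={B,C,G,H} → run G
t=4: ready={B,C,D,E,G,H} → run G
t=5: ready={B,C,D,E,G,H} → run G
t=6: ready={B,C,D,E,H} → run E
t=7: ready={B,C,D,E,F,H} → run E
t=8: ready={B,C,D,E,F,H} → run E
t=9: ready={B,C,D,E,F,H} → run E
t=10: ready={B,C,D,E,F,H} → run E
t=11: ready={B,C,D,E,F,H} → run E
t=12: ready={B,C,D,F,H} → run C
t=13: ready={B,C,D,F,H} → run C
t=14: ready={B,C,D,F,H} → run C
t=15: ready={B,D,F,H} → run F
t=16: ready={B,D,F,H} → run F
t=17: ready={B,D,F,H} → run F
t=18: ready={B,D,F,H} → run F
t=19: ready={B,D,F,H} → run F
t=20: ready={B,D,H} → run H
t=21: ready={B,D,H} → run H
t=22: ready={B,D,H} → run H
t=23: ready={B,D,H} → run H
t=24: ready={B,D,H} → run H
t=25: ready={B,D,H} → run H
t=26: ready={B,D,H} → run H
t=27: ready={B,D} → run B
t=28: ready={B,D} → run B
t=29: ready={B,D} → run B
t=30: ready={B,D} → run B
t=31: ready={D} → run D
t=32: ready={D} → run D
t=33: ready={D} → run D
t=34: ready={D} → run D
t=35: ready={D} → run D
t=36: ready={D} → run D
t=37: ready={D} → run D
t=38: (idle)
t=39: (idle)
t=40: (idle)
t=41: (idle)
t=42: (idle)
t=43: (idle)
t=44: (idle)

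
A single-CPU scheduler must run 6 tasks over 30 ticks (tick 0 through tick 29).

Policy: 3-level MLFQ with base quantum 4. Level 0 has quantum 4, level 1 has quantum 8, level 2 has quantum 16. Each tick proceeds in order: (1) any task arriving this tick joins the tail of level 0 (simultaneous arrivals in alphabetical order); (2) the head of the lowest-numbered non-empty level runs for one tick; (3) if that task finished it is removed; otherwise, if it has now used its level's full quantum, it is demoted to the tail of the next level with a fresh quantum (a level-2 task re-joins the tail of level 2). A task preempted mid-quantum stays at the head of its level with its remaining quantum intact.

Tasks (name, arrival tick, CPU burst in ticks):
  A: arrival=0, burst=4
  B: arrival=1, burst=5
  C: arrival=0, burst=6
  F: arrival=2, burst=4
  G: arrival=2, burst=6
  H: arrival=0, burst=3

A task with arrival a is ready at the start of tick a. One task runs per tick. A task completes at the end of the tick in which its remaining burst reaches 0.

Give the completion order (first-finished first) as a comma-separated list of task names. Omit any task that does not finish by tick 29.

t=0: L0/L1/L2 = ACH/-/- → run A
t=1: L0/L1/L2 = ACHB/-/- → run A
t=2: L0/L1/L2 = ACHBFG/-/- → run A
t=3: L0/L1/L2 = ACHBFG/-/- → run A
t=4: L0/L1/L2 = CHBFG/-/- → run C
t=5: L0/L1/L2 = CHBFG/-/- → run C
t=6: L0/L1/L2 = CHBFG/-/- → run C
t=7: L0/L1/L2 = CHBFG/-/- → run C
t=8: L0/L1/L2 = HBFG/C/- → run H
t=9: L0/L1/L2 = HBFG/C/- → run H
t=10: L0/L1/L2 = HBFG/C/- → run H
t=11: L0/L1/L2 = BFG/C/- → run B
t=12: L0/L1/L2 = BFG/C/- → run B
t=13: L0/L1/L2 = BFG/C/- → run B
t=14: L0/L1/L2 = BFG/C/- → run B
t=15: L0/L1/L2 = FG/CB/- → run F
t=16: L0/L1/L2 = FG/CB/- → run F
t=17: L0/L1/L2 = FG/CB/- → run F
t=18: L0/L1/L2 = FG/CB/- → run F
t=19: L0/L1/L2 = G/CB/- → run G
t=20: L0/L1/L2 = G/CB/- → run G
t=21: L0/L1/L2 = G/CB/- → run G
t=22: L0/L1/L2 = G/CB/- → run G
t=23: L0/L1/L2 = -/CBG/- → run C
t=24: L0/L1/L2 = -/CBG/- → run C
t=25: L0/L1/L2 = -/BG/- → run B
t=26: L0/L1/L2 = -/G/- → run G
t=27: L0/L1/L2 = -/G/- → run G
t=28: (idle)
t=29: (idle)

completion order = A, H, F, C, B, G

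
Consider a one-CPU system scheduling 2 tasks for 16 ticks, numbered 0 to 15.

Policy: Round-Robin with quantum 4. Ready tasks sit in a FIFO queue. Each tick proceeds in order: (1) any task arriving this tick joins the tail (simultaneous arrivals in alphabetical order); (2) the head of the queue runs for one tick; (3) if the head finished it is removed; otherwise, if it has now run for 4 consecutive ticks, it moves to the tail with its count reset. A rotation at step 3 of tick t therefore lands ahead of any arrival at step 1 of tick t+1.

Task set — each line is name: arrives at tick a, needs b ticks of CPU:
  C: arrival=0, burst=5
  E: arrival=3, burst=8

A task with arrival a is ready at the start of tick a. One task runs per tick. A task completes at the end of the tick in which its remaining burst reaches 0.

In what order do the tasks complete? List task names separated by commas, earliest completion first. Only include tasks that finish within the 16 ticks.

t=0: queue=[C] q_used=0 → run C
t=1: queue=[C] q_used=1 → run C
t=2: queue=[C] q_used=2 → run C
t=3: queue=[C,E] q_used=3 → run C
t=4: queue=[E,C] q_used=0 → run E
t=5: queue=[E,C] q_used=1 → run E
t=6: queue=[E,C] q_used=2 → run E
t=7: queue=[E,C] q_used=3 → run E
t=8: queue=[C,E] q_used=0 → run C
t=9: queue=[E] q_used=0 → run E
t=10: queue=[E] q_used=1 → run E
t=11: queue=[E] q_used=2 → run E
t=12: queue=[E] q_used=3 → run E
t=13: (idle)
t=14: (idle)
t=15: (idle)

completion order = C, E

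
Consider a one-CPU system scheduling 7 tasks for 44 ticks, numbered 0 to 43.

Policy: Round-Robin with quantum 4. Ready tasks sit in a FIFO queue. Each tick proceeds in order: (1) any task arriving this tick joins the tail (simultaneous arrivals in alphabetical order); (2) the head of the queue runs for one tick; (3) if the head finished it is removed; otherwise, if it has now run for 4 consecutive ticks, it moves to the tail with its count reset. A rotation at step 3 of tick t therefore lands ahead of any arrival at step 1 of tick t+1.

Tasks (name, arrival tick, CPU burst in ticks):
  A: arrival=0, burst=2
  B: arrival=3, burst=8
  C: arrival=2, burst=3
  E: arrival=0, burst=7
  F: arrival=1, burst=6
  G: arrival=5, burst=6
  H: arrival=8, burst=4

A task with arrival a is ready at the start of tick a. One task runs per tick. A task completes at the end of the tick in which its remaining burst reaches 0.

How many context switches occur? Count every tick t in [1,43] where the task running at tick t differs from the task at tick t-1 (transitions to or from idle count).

t=0: queue=[A,E] q_used=0 → run A
t=1: queue=[A,E,F] q_used=1 → run A
t=2: queue=[E,F,C] q_used=0 → run E
t=3: queue=[E,F,C,B] q_used=1 → run E
t=4: queue=[E,F,C,B] q_used=2 → run E
t=5: queue=[E,F,C,B,G] q_used=3 → run E
t=6: queue=[F,C,B,G,E] q_used=0 → run F
t=7: queue=[F,C,B,G,E] q_used=1 → run F
t=8: queue=[F,C,B,G,E,H] q_used=2 → run F
t=9: queue=[F,C,B,G,E,H] q_used=3 → run F
t=10: queue=[C,B,G,E,H,F] q_used=0 → run C
t=11: queue=[C,B,G,E,H,F] q_used=1 → run C
t=12: queue=[C,B,G,E,H,F] q_used=2 → run C
t=13: queue=[B,G,E,H,F] q_used=0 → run B
t=14: queue=[B,G,E,H,F] q_used=1 → run B
t=15: queue=[B,G,E,H,F] q_used=2 → run B
t=16: queue=[B,G,E,H,F] q_used=3 → run B
t=17: queue=[G,E,H,F,B] q_used=0 → run G
t=18: queue=[G,E,H,F,B] q_used=1 → run G
t=19: queue=[G,E,H,F,B] q_used=2 → run G
t=20: queue=[G,E,H,F,B] q_used=3 → run G
t=21: queue=[E,H,F,B,G] q_used=0 → run E
t=22: queue=[E,H,F,B,G] q_used=1 → run E
t=23: queue=[E,H,F,B,G] q_used=2 → run E
t=24: queue=[H,F,B,G] q_used=0 → run H
t=25: queue=[H,F,B,G] q_used=1 → run H
t=26: queue=[H,F,B,G] q_used=2 → run H
t=27: queue=[H,F,B,G] q_used=3 → run H
t=28: queue=[F,B,G] q_used=0 → run F
t=29: queue=[F,B,G] q_used=1 → run F
t=30: queue=[B,G] q_used=0 → run B
t=31: queue=[B,G] q_used=1 → run B
t=32: queue=[B,G] q_used=2 → run B
t=33: queue=[B,G] q_used=3 → run B
t=34: queue=[G] q_used=0 → run G
t=35: queue=[G] q_used=1 → run G
t=36: (idle)
t=37: (idle)
t=38: (idle)
t=39: (idle)
t=40: (idle)
t=41: (idle)
t=42: (idle)
t=43: (idle)

context switches = 11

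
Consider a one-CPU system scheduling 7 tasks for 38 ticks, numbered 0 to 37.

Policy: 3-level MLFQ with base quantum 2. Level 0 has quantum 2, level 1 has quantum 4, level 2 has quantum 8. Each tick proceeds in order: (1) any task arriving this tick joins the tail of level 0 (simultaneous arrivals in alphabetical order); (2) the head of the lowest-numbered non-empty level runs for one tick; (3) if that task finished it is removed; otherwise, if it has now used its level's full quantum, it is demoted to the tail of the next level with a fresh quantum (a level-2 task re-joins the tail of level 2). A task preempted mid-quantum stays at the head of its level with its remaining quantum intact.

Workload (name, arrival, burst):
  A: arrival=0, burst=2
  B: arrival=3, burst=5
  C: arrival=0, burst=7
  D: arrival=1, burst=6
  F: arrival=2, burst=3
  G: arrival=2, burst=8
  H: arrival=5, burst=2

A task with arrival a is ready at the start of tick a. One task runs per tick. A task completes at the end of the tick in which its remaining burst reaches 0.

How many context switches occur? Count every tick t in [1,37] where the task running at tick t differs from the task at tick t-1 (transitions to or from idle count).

context switches = 14

t=0: L0/L1/L2 = AC/-/- → run A
t=1: L0/L1/L2 = ACD/-/- → run A
t=2: L0/L1/L2 = CDFG/-/- → run C
t=3: L0/L1/L2 = CDFGB/-/- → run C
t=4: L0/L1/L2 = DFGB/C/- → run D
t=5: L0/L1/L2 = DFGBH/C/- → run D
t=6: L0/L1/L2 = FGBH/CD/- → run F
t=7: L0/L1/L2 = FGBH/CD/- → run F
t=8: L0/L1/L2 = GBH/CDF/- → run G
t=9: L0/L1/L2 = GBH/CDF/- → run G
t=10: L0/L1/L2 = BH/CDFG/- → run B
t=11: L0/L1/L2 = BH/CDFG/- → run B
t=12: L0/L1/L2 = H/CDFGB/- → run H
t=13: L0/L1/L2 = H/CDFGB/- → run H
t=14: L0/L1/L2 = -/CDFGB/- → run C
t=15: L0/L1/L2 = -/CDFGB/- → run C
t=16: L0/L1/L2 = -/CDFGB/- → run C
t=17: L0/L1/L2 = -/CDFGB/- → run C
t=18: L0/L1/L2 = -/DFGB/C → run D
t=19: L0/L1/L2 = -/DFGB/C → run D
t=20: L0/L1/L2 = -/DFGB/C → run D
t=21: L0/L1/L2 = -/DFGB/C → run D
t=22: L0/L1/L2 = -/FGB/C → run F
t=23: L0/L1/L2 = -/GB/C → run G
t=24: L0/L1/L2 = -/GB/C → run G
t=25: L0/L1/L2 = -/GB/C → run G
t=26: L0/L1/L2 = -/GB/C → run G
t=27: L0/L1/L2 = -/B/CG → run B
t=28: L0/L1/L2 = -/B/CG → run B
t=29: L0/L1/L2 = -/B/CG → run B
t=30: L0/L1/L2 = -/-/CG → run C
t=31: L0/L1/L2 = -/-/G → run G
t=32: L0/L1/L2 = -/-/G → run G
t=33: (idle)
t=34: (idle)
t=35: (idle)
t=36: (idle)
t=37: (idle)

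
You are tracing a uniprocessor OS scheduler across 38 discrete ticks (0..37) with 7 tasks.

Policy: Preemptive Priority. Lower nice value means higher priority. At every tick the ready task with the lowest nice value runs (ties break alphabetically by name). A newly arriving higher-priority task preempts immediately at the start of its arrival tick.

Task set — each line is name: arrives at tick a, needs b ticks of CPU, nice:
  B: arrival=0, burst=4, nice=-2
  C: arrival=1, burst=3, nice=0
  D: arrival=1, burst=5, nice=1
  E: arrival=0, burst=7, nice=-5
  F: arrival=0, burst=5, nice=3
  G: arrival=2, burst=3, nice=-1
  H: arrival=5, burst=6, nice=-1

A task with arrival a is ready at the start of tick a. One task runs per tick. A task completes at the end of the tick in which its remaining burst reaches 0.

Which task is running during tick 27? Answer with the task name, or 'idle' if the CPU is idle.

t=0: ready={B,E,F} → run E
t=1: ready={B,C,D,E,F} → run E
t=2: ready={B,C,D,E,F,G} → run E
t=3: ready={B,C,D,E,F,G} → run E
t=4: ready={B,C,D,E,F,G} → run E
t=5: ready={B,C,D,E,F,G,H} → run E
t=6: ready={B,C,D,E,F,G,H} → run E
t=7: ready={B,C,D,F,G,H} → run B
t=8: ready={B,C,D,F,G,H} → run B
t=9: ready={B,C,D,F,G,H} → run B
t=10: ready={B,C,D,F,G,H} → run B
t=11: ready={C,D,F,G,H} → run G
t=12: ready={C,D,F,G,H} → run G
t=13: ready={C,D,F,G,H} → run G
t=14: ready={C,D,F,H} → run H
t=15: ready={C,D,F,H} → run H
t=16: ready={C,D,F,H} → run H
t=17: ready={C,D,F,H} → run H
t=18: ready={C,D,F,H} → run H
t=19: ready={C,D,F,H} → run H
t=20: ready={C,D,F} → run C
t=21: ready={C,D,F} → run C
t=22: ready={C,D,F} → run C
t=23: ready={D,F} → run D
t=24: ready={D,F} → run D
t=25: ready={D,F} → run D
t=26: ready={D,F} → run D
t=27: ready={D,F} → run D
t=28: ready={F} → run F
t=29: ready={F} → run F
t=30: ready={F} → run F
t=31: ready={F} → run F
t=32: ready={F} → run F
t=33: (idle)
t=34: (idle)
t=35: (idle)
t=36: (idle)
t=37: (idle)

running at tick 27 = D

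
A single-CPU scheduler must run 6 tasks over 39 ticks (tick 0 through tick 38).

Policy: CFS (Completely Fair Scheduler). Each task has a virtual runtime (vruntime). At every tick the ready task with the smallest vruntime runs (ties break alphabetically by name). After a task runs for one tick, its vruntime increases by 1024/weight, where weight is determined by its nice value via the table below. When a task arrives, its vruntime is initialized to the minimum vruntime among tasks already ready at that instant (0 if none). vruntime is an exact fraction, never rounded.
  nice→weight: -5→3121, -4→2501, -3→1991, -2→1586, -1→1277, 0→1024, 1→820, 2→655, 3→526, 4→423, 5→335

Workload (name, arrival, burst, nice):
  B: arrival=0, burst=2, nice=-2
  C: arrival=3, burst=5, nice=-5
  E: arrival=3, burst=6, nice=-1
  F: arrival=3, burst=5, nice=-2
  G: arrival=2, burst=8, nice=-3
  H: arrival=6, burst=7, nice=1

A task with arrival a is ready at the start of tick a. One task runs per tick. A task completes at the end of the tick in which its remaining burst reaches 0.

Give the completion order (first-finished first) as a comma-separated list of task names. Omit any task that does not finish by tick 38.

t=0: vr[B=0] → run B
t=1: vr[B=512/793] → run B
t=2: vr[G=0] → run G
t=3: vr[C=1024/1991 E=1024/1991 F=1024/1991 G=1024/1991] → run C
t=4: vr[C=5234688/6213911 E=1024/1991 F=1024/1991 G=1024/1991] → run E
t=5: vr[C=5234688/6213911 E=3346432/2542507 F=1024/1991 G=1024/1991] → run F
t=6: vr[C=5234688/6213911 E=3346432/2542507 F=1831424/1578863 G=1024/1991 H=1024/1991] → run G
t=7: vr[C=5234688/6213911 E=3346432/2542507 F=1831424/1578863 G=2048/1991 H=1024/1991] → run H
t=8: vr[C=5234688/6213911 E=3346432/2542507 F=1831424/1578863 G=2048/1991 H=719616/408155] → run C
t=9: vr[C=7273472/6213911 E=3346432/2542507 F=1831424/1578863 G=2048/1991 H=719616/408155] → run G
t=10: vr[C=7273472/6213911 E=3346432/2542507 F=1831424/1578863 G=3072/1991 H=719616/408155] → run F
t=11: vr[C=7273472/6213911 E=3346432/2542507 F=2850816/1578863 G=3072/1991 H=719616/408155] → run C
t=12: vr[C=9312256/6213911 E=3346432/2542507 F=2850816/1578863 G=3072/1991 H=719616/408155] → run E
t=13: vr[C=9312256/6213911 E=5385216/2542507 F=2850816/1578863 G=3072/1991 H=719616/408155] → run C
t=14: vr[C=11351040/6213911 E=5385216/2542507 F=2850816/1578863 G=3072/1991 H=719616/408155] → run G
t=15: vr[C=11351040/6213911 E=5385216/2542507 F=2850816/1578863 G=4096/1991 H=719616/408155] → run H
t=16: vr[C=11351040/6213911 E=5385216/2542507 F=2850816/1578863 G=4096/1991 H=1229312/408155] → run F
t=17: vr[C=11351040/6213911 E=5385216/2542507 F=3870208/1578863 G=4096/1991 H=1229312/408155] → run C
t=18: vr[E=5385216/2542507 F=3870208/1578863 G=4096/1991 H=1229312/408155] → run G
t=19: vr[E=5385216/2542507 F=3870208/1578863 G=5120/1991 H=1229312/408155] → run E
t=20: vr[E=7424000/2542507 F=3870208/1578863 G=5120/1991 H=1229312/408155] → run F
t=21: vr[E=7424000/2542507 F=4889600/1578863 G=5120/1991 H=1229312/408155] → run G
t=22: vr[E=7424000/2542507 F=4889600/1578863 G=6144/1991 H=1229312/408155] → run E
t=23: vr[E=9462784/2542507 F=4889600/1578863 G=6144/1991 H=1229312/408155] → run H
t=24: vr[E=9462784/2542507 F=4889600/1578863 G=6144/1991 H=1739008/408155] → run G
t=25: vr[E=9462784/2542507 F=4889600/1578863 G=7168/1991 H=1739008/408155] → run F
t=26: vr[E=9462784/2542507 G=7168/1991 H=1739008/408155] → run G
t=27: vr[E=9462784/2542507 H=1739008/408155] → run E
t=28: vr[E=11501568/2542507 H=1739008/408155] → run H
t=29: vr[E=11501568/2542507 H=2248704/408155] → run E
t=30: vr[H=2248704/408155] → run H
t=31: vr[H=551680/81631] → run H
t=32: vr[H=3268096/408155] → run H
t=33: (idle)
t=34: (idle)
t=35: (idle)
t=36: (idle)
t=37: (idle)
t=38: (idle)

completion order = B, C, F, G, E, H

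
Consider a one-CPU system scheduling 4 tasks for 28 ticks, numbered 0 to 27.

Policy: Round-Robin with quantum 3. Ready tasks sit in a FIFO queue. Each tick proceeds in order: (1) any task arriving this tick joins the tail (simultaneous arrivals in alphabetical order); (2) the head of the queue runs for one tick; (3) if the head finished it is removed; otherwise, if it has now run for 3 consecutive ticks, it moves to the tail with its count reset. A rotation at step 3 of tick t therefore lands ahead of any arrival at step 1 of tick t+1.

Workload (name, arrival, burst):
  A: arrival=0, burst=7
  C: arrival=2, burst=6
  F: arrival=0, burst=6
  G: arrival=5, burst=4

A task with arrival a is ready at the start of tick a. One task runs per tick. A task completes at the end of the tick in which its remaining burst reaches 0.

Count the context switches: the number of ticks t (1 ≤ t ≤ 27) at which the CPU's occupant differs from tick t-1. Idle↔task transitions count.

context switches = 9

t=0: queue=[A,F] q_used=0 → run A
t=1: queue=[A,F] q_used=1 → run A
t=2: queue=[A,F,C] q_used=2 → run A
t=3: queue=[F,C,A] q_used=0 → run F
t=4: queue=[F,C,A] q_used=1 → run F
t=5: queue=[F,C,A,G] q_used=2 → run F
t=6: queue=[C,A,G,F] q_used=0 → run C
t=7: queue=[C,A,G,F] q_used=1 → run C
t=8: queue=[C,A,G,F] q_used=2 → run C
t=9: queue=[A,G,F,C] q_used=0 → run A
t=10: queue=[A,G,F,C] q_used=1 → run A
t=11: queue=[A,G,F,C] q_used=2 → run A
t=12: queue=[G,F,C,A] q_used=0 → run G
t=13: queue=[G,F,C,A] q_used=1 → run G
t=14: queue=[G,F,C,A] q_used=2 → run G
t=15: queue=[F,C,A,G] q_used=0 → run F
t=16: queue=[F,C,A,G] q_used=1 → run F
t=17: queue=[F,C,A,G] q_used=2 → run F
t=18: queue=[C,A,G] q_used=0 → run C
t=19: queue=[C,A,G] q_used=1 → run C
t=20: queue=[C,A,G] q_used=2 → run C
t=21: queue=[A,G] q_used=0 → run A
t=22: queue=[G] q_used=0 → run G
t=23: (idle)
t=24: (idle)
t=25: (idle)
t=26: (idle)
t=27: (idle)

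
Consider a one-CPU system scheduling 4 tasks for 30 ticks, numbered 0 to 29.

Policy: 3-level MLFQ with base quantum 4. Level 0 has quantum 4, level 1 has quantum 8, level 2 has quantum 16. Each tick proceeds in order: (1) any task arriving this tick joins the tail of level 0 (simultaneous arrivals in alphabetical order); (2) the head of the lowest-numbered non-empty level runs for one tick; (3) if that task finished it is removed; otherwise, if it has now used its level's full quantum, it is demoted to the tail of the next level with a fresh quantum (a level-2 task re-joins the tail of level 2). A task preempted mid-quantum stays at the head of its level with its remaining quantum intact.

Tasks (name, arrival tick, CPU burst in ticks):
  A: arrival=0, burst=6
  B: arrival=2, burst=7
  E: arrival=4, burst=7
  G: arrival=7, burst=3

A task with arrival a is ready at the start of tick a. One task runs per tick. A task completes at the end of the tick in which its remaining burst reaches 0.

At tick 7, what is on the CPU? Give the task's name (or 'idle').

t=0: L0/L1/L2 = A/-/- → run A
t=1: L0/L1/L2 = A/-/- → run A
t=2: L0/L1/L2 = AB/-/- → run A
t=3: L0/L1/L2 = AB/-/- → run A
t=4: L0/L1/L2 = BE/A/- → run B
t=5: L0/L1/L2 = BE/A/- → run B
t=6: L0/L1/L2 = BE/A/- → run B
t=7: L0/L1/L2 = BEG/A/- → run B
t=8: L0/L1/L2 = EG/AB/- → run E
t=9: L0/L1/L2 = EG/AB/- → run E
t=10: L0/L1/L2 = EG/AB/- → run E
t=11: L0/L1/L2 = EG/AB/- → run E
t=12: L0/L1/L2 = G/ABE/- → run G
t=13: L0/L1/L2 = G/ABE/- → run G
t=14: L0/L1/L2 = G/ABE/- → run G
t=15: L0/L1/L2 = -/ABE/- → run A
t=16: L0/L1/L2 = -/ABE/- → run A
t=17: L0/L1/L2 = -/BE/- → run B
t=18: L0/L1/L2 = -/BE/- → run B
t=19: L0/L1/L2 = -/BE/- → run B
t=20: L0/L1/L2 = -/E/- → run E
t=21: L0/L1/L2 = -/E/- → run E
t=22: L0/L1/L2 = -/E/- → run E
t=23: (idle)
t=24: (idle)
t=25: (idle)
t=26: (idle)
t=27: (idle)
t=28: (idle)
t=29: (idle)

running at tick 7 = B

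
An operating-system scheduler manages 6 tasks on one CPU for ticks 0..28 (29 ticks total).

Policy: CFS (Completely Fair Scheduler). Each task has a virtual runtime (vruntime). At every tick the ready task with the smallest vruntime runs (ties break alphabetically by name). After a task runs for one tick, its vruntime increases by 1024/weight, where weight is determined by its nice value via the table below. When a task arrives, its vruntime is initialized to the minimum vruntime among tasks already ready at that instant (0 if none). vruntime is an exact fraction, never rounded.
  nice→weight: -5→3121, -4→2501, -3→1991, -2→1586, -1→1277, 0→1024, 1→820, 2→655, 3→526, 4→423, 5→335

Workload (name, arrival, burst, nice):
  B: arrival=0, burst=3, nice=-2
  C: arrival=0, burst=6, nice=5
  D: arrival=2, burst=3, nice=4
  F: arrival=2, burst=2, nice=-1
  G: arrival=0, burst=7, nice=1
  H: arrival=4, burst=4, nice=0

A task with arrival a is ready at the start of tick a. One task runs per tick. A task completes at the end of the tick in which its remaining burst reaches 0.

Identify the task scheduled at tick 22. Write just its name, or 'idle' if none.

t=0: vr[B=0 C=0 G=0] → run B
t=1: vr[B=512/793 C=0 G=0] → run C
t=2: vr[B=512/793 C=1024/335 D=0 F=0 G=0] → run D
t=3: vr[B=512/793 C=1024/335 D=1024/423 F=0 G=0] → run F
t=4: vr[B=512/793 C=1024/335 D=1024/423 F=1024/1277 G=0 H=0] → run G
t=5: vr[B=512/793 C=1024/335 D=1024/423 F=1024/1277 G=256/205 H=0] → run H
t=6: vr[B=512/793 C=1024/335 D=1024/423 F=1024/1277 G=256/205 H=1] → run B
t=7: vr[B=1024/793 C=1024/335 D=1024/423 F=1024/1277 G=256/205 H=1] → run F
t=8: vr[B=1024/793 C=1024/335 D=1024/423 G=256/205 H=1] → run H
t=9: vr[B=1024/793 C=1024/335 D=1024/423 G=256/205 H=2] → run G
t=10: vr[B=1024/793 C=1024/335 D=1024/423 G=512/205 H=2] → run B
t=11: vr[C=1024/335 D=1024/423 G=512/205 H=2] → run H
t=12: vr[C=1024/335 D=1024/423 G=512/205 H=3] → run D
t=13: vr[C=1024/335 D=2048/423 G=512/205 H=3] → run G
t=14: vr[C=1024/335 D=2048/423 G=768/205 H=3] → run H
t=15: vr[C=1024/335 D=2048/423 G=768/205] → run C
t=16: vr[C=2048/335 D=2048/423 G=768/205] → run G
t=17: vr[C=2048/335 D=2048/423 G=1024/205] → run D
t=18: vr[C=2048/335 G=1024/205] → run G
t=19: vr[C=2048/335 G=256/41] → run C
t=20: vr[C=3072/335 G=256/41] → run G
t=21: vr[C=3072/335 G=1536/205] → run G
t=22: vr[C=3072/335] → run C
t=23: vr[C=4096/335] → run C
t=24: vr[C=1024/67] → run C
t=25: (idle)
t=26: (idle)
t=27: (idle)
t=28: (idle)

running at tick 22 = C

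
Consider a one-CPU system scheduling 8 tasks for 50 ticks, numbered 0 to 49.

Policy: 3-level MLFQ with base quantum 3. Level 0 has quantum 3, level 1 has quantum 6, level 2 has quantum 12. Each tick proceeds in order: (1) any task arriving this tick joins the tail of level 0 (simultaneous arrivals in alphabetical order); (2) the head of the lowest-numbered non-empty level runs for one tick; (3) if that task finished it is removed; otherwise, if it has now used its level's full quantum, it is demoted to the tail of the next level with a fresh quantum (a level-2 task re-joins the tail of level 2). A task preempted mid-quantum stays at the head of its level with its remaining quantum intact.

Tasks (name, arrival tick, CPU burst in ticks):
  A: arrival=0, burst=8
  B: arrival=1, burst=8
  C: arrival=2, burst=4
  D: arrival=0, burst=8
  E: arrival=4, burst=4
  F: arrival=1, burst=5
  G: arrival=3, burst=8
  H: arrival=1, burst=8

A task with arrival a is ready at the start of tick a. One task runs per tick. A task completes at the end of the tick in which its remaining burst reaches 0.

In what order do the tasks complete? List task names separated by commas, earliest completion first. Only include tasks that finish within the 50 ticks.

completion order = A, D, B, F, H, C

t=0: L0/L1/L2 = AD/-/- → run A
t=1: L0/L1/L2 = ADBFH/-/- → run A
t=2: L0/L1/L2 = ADBFHC/-/- → run A
t=3: L0/L1/L2 = DBFHCG/A/- → run D
t=4: L0/L1/L2 = DBFHCGE/A/- → run D
t=5: L0/L1/L2 = DBFHCGE/A/- → run D
t=6: L0/L1/L2 = BFHCGE/AD/- → run B
t=7: L0/L1/L2 = BFHCGE/AD/- → run B
t=8: L0/L1/L2 = BFHCGE/AD/- → run B
t=9: L0/L1/L2 = FHCGE/ADB/- → run F
t=10: L0/L1/L2 = FHCGE/ADB/- → run F
t=11: L0/L1/L2 = FHCGE/ADB/- → run F
t=12: L0/L1/L2 = HCGE/ADBF/- → run H
t=13: L0/L1/L2 = HCGE/ADBF/- → run H
t=14: L0/L1/L2 = HCGE/ADBF/- → run H
t=15: L0/L1/L2 = CGE/ADBFH/- → run C
t=16: L0/L1/L2 = CGE/ADBFH/- → run C
t=17: L0/L1/L2 = CGE/ADBFH/- → run C
t=18: L0/L1/L2 = GE/ADBFHC/- → run G
t=19: L0/L1/L2 = GE/ADBFHC/- → run G
t=20: L0/L1/L2 = GE/ADBFHC/- → run G
t=21: L0/L1/L2 = E/ADBFHCG/- → run E
t=22: L0/L1/L2 = E/ADBFHCG/- → run E
t=23: L0/L1/L2 = E/ADBFHCG/- → run E
t=24: L0/L1/L2 = -/ADBFHCGE/- → run A
t=25: L0/L1/L2 = -/ADBFHCGE/- → run A
t=26: L0/L1/L2 = -/ADBFHCGE/- → run A
t=27: L0/L1/L2 = -/ADBFHCGE/- → run A
t=28: L0/L1/L2 = -/ADBFHCGE/- → run A
t=29: L0/L1/L2 = -/DBFHCGE/- → run D
t=30: L0/L1/L2 = -/DBFHCGE/- → run D
t=31: L0/L1/L2 = -/DBFHCGE/- → run D
t=32: L0/L1/L2 = -/DBFHCGE/- → run D
t=33: L0/L1/L2 = -/DBFHCGE/- → run D
t=34: L0/L1/L2 = -/BFHCGE/- → run B
t=35: L0/L1/L2 = -/BFHCGE/- → run B
t=36: L0/L1/L2 = -/BFHCGE/- → run B
t=37: L0/L1/L2 = -/BFHCGE/- → run B
t=38: L0/L1/L2 = -/BFHCGE/- → run B
t=39: L0/L1/L2 = -/FHCGE/- → run F
t=40: L0/L1/L2 = -/FHCGE/- → run F
t=41: L0/L1/L2 = -/HCGE/- → run H
t=42: L0/L1/L2 = -/HCGE/- → run H
t=43: L0/L1/L2 = -/HCGE/- → run H
t=44: L0/L1/L2 = -/HCGE/- → run H
t=45: L0/L1/L2 = -/HCGE/- → run H
t=46: L0/L1/L2 = -/CGE/- → run C
t=47: L0/L1/L2 = -/GE/- → run G
t=48: L0/L1/L2 = -/GE/- → run G
t=49: L0/L1/L2 = -/GE/- → run G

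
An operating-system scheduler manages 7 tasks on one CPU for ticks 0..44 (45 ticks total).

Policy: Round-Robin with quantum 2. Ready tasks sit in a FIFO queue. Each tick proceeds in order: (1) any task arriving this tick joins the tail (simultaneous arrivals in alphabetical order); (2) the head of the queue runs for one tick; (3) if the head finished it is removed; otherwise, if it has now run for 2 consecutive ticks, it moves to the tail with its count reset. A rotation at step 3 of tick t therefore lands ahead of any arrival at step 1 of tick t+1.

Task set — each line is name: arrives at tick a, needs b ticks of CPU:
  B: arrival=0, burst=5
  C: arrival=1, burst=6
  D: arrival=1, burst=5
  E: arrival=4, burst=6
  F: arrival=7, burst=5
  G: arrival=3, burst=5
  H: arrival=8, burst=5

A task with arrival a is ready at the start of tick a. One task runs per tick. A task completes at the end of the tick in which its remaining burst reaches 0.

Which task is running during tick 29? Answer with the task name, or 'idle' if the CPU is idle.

running at tick 29 = F

t=0: queue=[B] q_used=0 → run B
t=1: queue=[B,C,D] q_used=1 → run B
t=2: queue=[C,D,B] q_used=0 → run C
t=3: queue=[C,D,B,G] q_used=1 → run C
t=4: queue=[D,B,G,C,E] q_used=0 → run D
t=5: queue=[D,B,G,C,E] q_used=1 → run D
t=6: queue=[B,G,C,E,D] q_used=0 → run B
t=7: queue=[B,G,C,E,D,F] q_used=1 → run B
t=8: queue=[G,C,E,D,F,B,H] q_used=0 → run G
t=9: queue=[G,C,E,D,F,B,H] q_used=1 → run G
t=10: queue=[C,E,D,F,B,H,G] q_used=0 → run C
t=11: queue=[C,E,D,F,B,H,G] q_used=1 → run C
t=12: queue=[E,D,F,B,H,G,C] q_used=0 → run E
t=13: queue=[E,D,F,B,H,G,C] q_used=1 → run E
t=14: queue=[D,F,B,H,G,C,E] q_used=0 → run D
t=15: queue=[D,F,B,H,G,C,E] q_used=1 → run D
t=16: queue=[F,B,H,G,C,E,D] q_used=0 → run F
t=17: queue=[F,B,H,G,C,E,D] q_used=1 → run F
t=18: queue=[B,H,G,C,E,D,F] q_used=0 → run B
t=19: queue=[H,G,C,E,D,F] q_used=0 → run H
t=20: queue=[H,G,C,E,D,F] q_used=1 → run H
t=21: queue=[G,C,E,D,F,H] q_used=0 → run G
t=22: queue=[G,C,E,D,F,H] q_used=1 → run G
t=23: queue=[C,E,D,F,H,G] q_used=0 → run C
t=24: queue=[C,E,D,F,H,G] q_used=1 → run C
t=25: queue=[E,D,F,H,G] q_used=0 → run E
t=26: queue=[E,D,F,H,G] q_used=1 → run E
t=27: queue=[D,F,H,G,E] q_used=0 → run D
t=28: queue=[F,H,G,E] q_used=0 → run F
t=29: queue=[F,H,G,E] q_used=1 → run F
t=30: queue=[H,G,E,F] q_used=0 → run H
t=31: queue=[H,G,E,F] q_used=1 → run H
t=32: queue=[G,E,F,H] q_used=0 → run G
t=33: queue=[E,F,H] q_used=0 → run E
t=34: queue=[E,F,H] q_used=1 → run E
t=35: queue=[F,H] q_used=0 → run F
t=36: queue=[H] q_used=0 → run H
t=37: (idle)
t=38: (idle)
t=39: (idle)
t=40: (idle)
t=41: (idle)
t=42: (idle)
t=43: (idle)
t=44: (idle)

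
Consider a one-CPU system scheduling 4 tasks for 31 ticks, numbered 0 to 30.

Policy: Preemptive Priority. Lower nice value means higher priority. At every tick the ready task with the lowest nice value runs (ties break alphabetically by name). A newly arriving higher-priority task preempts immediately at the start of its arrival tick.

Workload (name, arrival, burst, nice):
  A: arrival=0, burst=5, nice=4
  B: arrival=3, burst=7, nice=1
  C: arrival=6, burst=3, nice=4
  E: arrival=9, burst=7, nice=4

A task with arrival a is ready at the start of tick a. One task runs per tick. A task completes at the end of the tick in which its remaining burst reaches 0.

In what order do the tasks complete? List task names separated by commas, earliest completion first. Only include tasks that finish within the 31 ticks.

completion order = B, A, C, E

t=0: ready={A} → run A
t=1: ready={A} → run A
t=2: ready={A} → run A
t=3: ready={A,B} → run B
t=4: ready={A,B} → run B
t=5: ready={A,B} → run B
t=6: ready={A,B,C} → run B
t=7: ready={A,B,C} → run B
t=8: ready={A,B,C} → run B
t=9: ready={A,B,C,E} → run B
t=10: ready={A,C,E} → run A
t=11: ready={A,C,E} → run A
t=12: ready={C,E} → run C
t=13: ready={C,E} → run C
t=14: ready={C,E} → run C
t=15: ready={E} → run E
t=16: ready={E} → run E
t=17: ready={E} → run E
t=18: ready={E} → run E
t=19: ready={E} → run E
t=20: ready={E} → run E
t=21: ready={E} → run E
t=22: (idle)
t=23: (idle)
t=24: (idle)
t=25: (idle)
t=26: (idle)
t=27: (idle)
t=28: (idle)
t=29: (idle)
t=30: (idle)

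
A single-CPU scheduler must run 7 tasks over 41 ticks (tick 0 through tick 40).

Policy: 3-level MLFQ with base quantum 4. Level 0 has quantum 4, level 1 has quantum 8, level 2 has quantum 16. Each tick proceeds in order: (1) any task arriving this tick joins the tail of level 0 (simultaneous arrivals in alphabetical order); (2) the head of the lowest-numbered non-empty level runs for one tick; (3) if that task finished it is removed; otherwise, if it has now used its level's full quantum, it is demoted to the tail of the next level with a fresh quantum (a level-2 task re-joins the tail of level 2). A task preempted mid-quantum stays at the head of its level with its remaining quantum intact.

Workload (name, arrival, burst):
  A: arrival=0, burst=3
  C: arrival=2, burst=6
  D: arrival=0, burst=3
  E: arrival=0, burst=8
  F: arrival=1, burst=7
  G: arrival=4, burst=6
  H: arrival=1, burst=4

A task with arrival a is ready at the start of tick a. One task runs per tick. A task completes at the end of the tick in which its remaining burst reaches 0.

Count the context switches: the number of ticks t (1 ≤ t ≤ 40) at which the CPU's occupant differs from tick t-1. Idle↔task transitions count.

context switches = 11

t=0: L0/L1/L2 = ADE/-/- → run A
t=1: L0/L1/L2 = ADEFH/-/- → run A
t=2: L0/L1/L2 = ADEFHC/-/- → run A
t=3: L0/L1/L2 = DEFHC/-/- → run D
t=4: L0/L1/L2 = DEFHCG/-/- → run D
t=5: L0/L1/L2 = DEFHCG/-/- → run D
t=6: L0/L1/L2 = EFHCG/-/- → run E
t=7: L0/L1/L2 = EFHCG/-/- → run E
t=8: L0/L1/L2 = EFHCG/-/- → run E
t=9: L0/L1/L2 = EFHCG/-/- → run E
t=10: L0/L1/L2 = FHCG/E/- → run F
t=11: L0/L1/L2 = FHCG/E/- → run F
t=12: L0/L1/L2 = FHCG/E/- → run F
t=13: L0/L1/L2 = FHCG/E/- → run F
t=14: L0/L1/L2 = HCG/EF/- → run H
t=15: L0/L1/L2 = HCG/EF/- → run H
t=16: L0/L1/L2 = HCG/EF/- → run H
t=17: L0/L1/L2 = HCG/EF/- → run H
t=18: L0/L1/L2 = CG/EF/- → run C
t=19: L0/L1/L2 = CG/EF/- → run C
t=20: L0/L1/L2 = CG/EF/- → run C
t=21: L0/L1/L2 = CG/EF/- → run C
t=22: L0/L1/L2 = G/EFC/- → run G
t=23: L0/L1/L2 = G/EFC/- → run G
t=24: L0/L1/L2 = G/EFC/- → run G
t=25: L0/L1/L2 = G/EFC/- → run G
t=26: L0/L1/L2 = -/EFCG/- → run E
t=27: L0/L1/L2 = -/EFCG/- → run E
t=28: L0/L1/L2 = -/EFCG/- → run E
t=29: L0/L1/L2 = -/EFCG/- → run E
t=30: L0/L1/L2 = -/FCG/- → run F
t=31: L0/L1/L2 = -/FCG/- → run F
t=32: L0/L1/L2 = -/FCG/- → run F
t=33: L0/L1/L2 = -/CG/- → run C
t=34: L0/L1/L2 = -/CG/- → run C
t=35: L0/L1/L2 = -/G/- → run G
t=36: L0/L1/L2 = -/G/- → run G
t=37: (idle)
t=38: (idle)
t=39: (idle)
t=40: (idle)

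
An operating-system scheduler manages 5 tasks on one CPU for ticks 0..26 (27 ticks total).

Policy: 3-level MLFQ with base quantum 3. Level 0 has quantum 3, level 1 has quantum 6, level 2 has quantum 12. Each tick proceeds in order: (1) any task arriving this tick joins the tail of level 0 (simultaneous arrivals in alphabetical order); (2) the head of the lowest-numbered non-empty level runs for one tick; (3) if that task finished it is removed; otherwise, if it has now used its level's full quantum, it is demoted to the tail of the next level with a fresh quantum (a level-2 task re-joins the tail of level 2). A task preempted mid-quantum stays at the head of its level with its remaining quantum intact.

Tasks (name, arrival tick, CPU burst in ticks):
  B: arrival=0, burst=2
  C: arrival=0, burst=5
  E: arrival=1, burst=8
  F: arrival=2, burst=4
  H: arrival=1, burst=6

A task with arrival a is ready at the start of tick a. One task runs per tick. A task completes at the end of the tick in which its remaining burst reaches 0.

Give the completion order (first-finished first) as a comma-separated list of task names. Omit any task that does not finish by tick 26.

t=0: L0/L1/L2 = BC/-/- → run B
t=1: L0/L1/L2 = BCEH/-/- → run B
t=2: L0/L1/L2 = CEHF/-/- → run C
t=3: L0/L1/L2 = CEHF/-/- → run C
t=4: L0/L1/L2 = CEHF/-/- → run C
t=5: L0/L1/L2 = EHF/C/- → run E
t=6: L0/L1/L2 = EHF/C/- → run E
t=7: L0/L1/L2 = EHF/C/- → run E
t=8: L0/L1/L2 = HF/CE/- → run H
t=9: L0/L1/L2 = HF/CE/- → run H
t=10: L0/L1/L2 = HF/CE/- → run H
t=11: L0/L1/L2 = F/CEH/- → run F
t=12: L0/L1/L2 = F/CEH/- → run F
t=13: L0/L1/L2 = F/CEH/- → run F
t=14: L0/L1/L2 = -/CEHF/- → run C
t=15: L0/L1/L2 = -/CEHF/- → run C
t=16: L0/L1/L2 = -/EHF/- → run E
t=17: L0/L1/L2 = -/EHF/- → run E
t=18: L0/L1/L2 = -/EHF/- → run E
t=19: L0/L1/L2 = -/EHF/- → run E
t=20: L0/L1/L2 = -/EHF/- → run E
t=21: L0/L1/L2 = -/HF/- → run H
t=22: L0/L1/L2 = -/HF/- → run H
t=23: L0/L1/L2 = -/HF/- → run H
t=24: L0/L1/L2 = -/F/- → run F
t=25: (idle)
t=26: (idle)

completion order = B, C, E, H, F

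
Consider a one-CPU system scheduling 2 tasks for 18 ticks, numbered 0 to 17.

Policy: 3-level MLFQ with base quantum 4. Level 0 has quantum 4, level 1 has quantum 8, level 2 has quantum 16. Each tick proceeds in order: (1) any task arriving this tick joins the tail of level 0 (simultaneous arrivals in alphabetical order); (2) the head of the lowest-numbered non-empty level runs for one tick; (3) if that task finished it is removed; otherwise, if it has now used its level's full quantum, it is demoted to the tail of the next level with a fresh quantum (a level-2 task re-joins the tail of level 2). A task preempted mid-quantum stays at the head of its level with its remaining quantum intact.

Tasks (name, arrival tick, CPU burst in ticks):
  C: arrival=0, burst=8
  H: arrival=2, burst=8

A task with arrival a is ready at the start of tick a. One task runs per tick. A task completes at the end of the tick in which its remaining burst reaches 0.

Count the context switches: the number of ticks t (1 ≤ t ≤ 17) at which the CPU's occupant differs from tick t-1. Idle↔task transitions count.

t=0: L0/L1/L2 = C/-/- → run C
t=1: L0/L1/L2 = C/-/- → run C
t=2: L0/L1/L2 = CH/-/- → run C
t=3: L0/L1/L2 = CH/-/- → run C
t=4: L0/L1/L2 = H/C/- → run H
t=5: L0/L1/L2 = H/C/- → run H
t=6: L0/L1/L2 = H/C/- → run H
t=7: L0/L1/L2 = H/C/- → run H
t=8: L0/L1/L2 = -/CH/- → run C
t=9: L0/L1/L2 = -/CH/- → run C
t=10: L0/L1/L2 = -/CH/- → run C
t=11: L0/L1/L2 = -/CH/- → run C
t=12: L0/L1/L2 = -/H/- → run H
t=13: L0/L1/L2 = -/H/- → run H
t=14: L0/L1/L2 = -/H/- → run H
t=15: L0/L1/L2 = -/H/- → run H
t=16: (idle)
t=17: (idle)

context switches = 4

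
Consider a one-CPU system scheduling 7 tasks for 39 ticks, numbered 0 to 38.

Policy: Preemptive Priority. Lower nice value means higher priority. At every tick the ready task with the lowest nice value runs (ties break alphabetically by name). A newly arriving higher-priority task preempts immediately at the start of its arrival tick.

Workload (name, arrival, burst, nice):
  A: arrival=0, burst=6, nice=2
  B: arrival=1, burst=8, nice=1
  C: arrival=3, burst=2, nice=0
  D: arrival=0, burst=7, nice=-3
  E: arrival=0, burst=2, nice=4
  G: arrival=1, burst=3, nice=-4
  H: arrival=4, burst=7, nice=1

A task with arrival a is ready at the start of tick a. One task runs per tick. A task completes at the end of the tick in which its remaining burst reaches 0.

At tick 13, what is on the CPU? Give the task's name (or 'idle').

running at tick 13 = B

t=0: ready={A,D,E} → run D
t=1: ready={A,B,D,E,G} → run G
t=2: ready={A,B,D,E,G} → run G
t=3: ready={A,B,C,D,E,G} → run G
t=4: ready={A,B,C,D,E,H} → run D
t=5: ready={A,B,C,D,E,H} → run D
t=6: ready={A,B,C,D,E,H} → run D
t=7: ready={A,B,C,D,E,H} → run D
t=8: ready={A,B,C,D,E,H} → run D
t=9: ready={A,B,C,D,E,H} → run D
t=10: ready={A,B,C,E,H} → run C
t=11: ready={A,B,C,E,H} → run C
t=12: ready={A,B,E,H} → run B
t=13: ready={A,B,E,H} → run B
t=14: ready={A,B,E,H} → run B
t=15: ready={A,B,E,H} → run B
t=16: ready={A,B,E,H} → run B
t=17: ready={A,B,E,H} → run B
t=18: ready={A,B,E,H} → run B
t=19: ready={A,B,E,H} → run B
t=20: ready={A,E,H} → run H
t=21: ready={A,E,H} → run H
t=22: ready={A,E,H} → run H
t=23: ready={A,E,H} → run H
t=24: ready={A,E,H} → run H
t=25: ready={A,E,H} → run H
t=26: ready={A,E,H} → run H
t=27: ready={A,E} → run A
t=28: ready={A,E} → run A
t=29: ready={A,E} → run A
t=30: ready={A,E} → run A
t=31: ready={A,E} → run A
t=32: ready={A,E} → run A
t=33: ready={E} → run E
t=34: ready={E} → run E
t=35: (idle)
t=36: (idle)
t=37: (idle)
t=38: (idle)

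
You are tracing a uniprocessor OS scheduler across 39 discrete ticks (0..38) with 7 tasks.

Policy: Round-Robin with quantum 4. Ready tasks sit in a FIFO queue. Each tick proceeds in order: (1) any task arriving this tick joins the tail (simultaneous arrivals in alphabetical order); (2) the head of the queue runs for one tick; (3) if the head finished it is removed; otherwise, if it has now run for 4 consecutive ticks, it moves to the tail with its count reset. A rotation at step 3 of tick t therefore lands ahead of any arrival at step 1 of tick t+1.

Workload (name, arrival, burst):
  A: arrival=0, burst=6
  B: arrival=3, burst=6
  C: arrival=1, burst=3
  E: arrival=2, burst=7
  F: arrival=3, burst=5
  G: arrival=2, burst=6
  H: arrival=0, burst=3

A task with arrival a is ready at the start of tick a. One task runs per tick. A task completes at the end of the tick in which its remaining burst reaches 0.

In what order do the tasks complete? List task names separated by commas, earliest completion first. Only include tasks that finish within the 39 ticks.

t=0: queue=[A,H] q_used=0 → run A
t=1: queue=[A,H,C] q_used=1 → run A
t=2: queue=[A,H,C,E,G] q_used=2 → run A
t=3: queue=[A,H,C,E,G,B,F] q_used=3 → run A
t=4: queue=[H,C,E,G,B,F,A] q_used=0 → run H
t=5: queue=[H,C,E,G,B,F,A] q_used=1 → run H
t=6: queue=[H,C,E,G,B,F,A] q_used=2 → run H
t=7: queue=[C,E,G,B,F,A] q_used=0 → run C
t=8: queue=[C,E,G,B,F,A] q_used=1 → run C
t=9: queue=[C,E,G,B,F,A] q_used=2 → run C
t=10: queue=[E,G,B,F,A] q_used=0 → run E
t=11: queue=[E,G,B,F,A] q_used=1 → run E
t=12: queue=[E,G,B,F,A] q_used=2 → run E
t=13: queue=[E,G,B,F,A] q_used=3 → run E
t=14: queue=[G,B,F,A,E] q_used=0 → run G
t=15: queue=[G,B,F,A,E] q_used=1 → run G
t=16: queue=[G,B,F,A,E] q_used=2 → run G
t=17: queue=[G,B,F,A,E] q_used=3 → run G
t=18: queue=[B,F,A,E,G] q_used=0 → run B
t=19: queue=[B,F,A,E,G] q_used=1 → run B
t=20: queue=[B,F,A,E,G] q_used=2 → run B
t=21: queue=[B,F,A,E,G] q_used=3 → run B
t=22: queue=[F,A,E,G,B] q_used=0 → run F
t=23: queue=[F,A,E,G,B] q_used=1 → run F
t=24: queue=[F,A,E,G,B] q_used=2 → run F
t=25: queue=[F,A,E,G,B] q_used=3 → run F
t=26: queue=[A,E,G,B,F] q_used=0 → run A
t=27: queue=[A,E,G,B,F] q_used=1 → run A
t=28: queue=[E,G,B,F] q_used=0 → run E
t=29: queue=[E,G,B,F] q_used=1 → run E
t=30: queue=[E,G,B,F] q_used=2 → run E
t=31: queue=[G,B,F] q_used=0 → run G
t=32: queue=[G,B,F] q_used=1 → run G
t=33: queue=[B,F] q_used=0 → run B
t=34: queue=[B,F] q_used=1 → run B
t=35: queue=[F] q_used=0 → run F
t=36: (idle)
t=37: (idle)
t=38: (idle)

completion order = H, C, A, E, G, B, F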